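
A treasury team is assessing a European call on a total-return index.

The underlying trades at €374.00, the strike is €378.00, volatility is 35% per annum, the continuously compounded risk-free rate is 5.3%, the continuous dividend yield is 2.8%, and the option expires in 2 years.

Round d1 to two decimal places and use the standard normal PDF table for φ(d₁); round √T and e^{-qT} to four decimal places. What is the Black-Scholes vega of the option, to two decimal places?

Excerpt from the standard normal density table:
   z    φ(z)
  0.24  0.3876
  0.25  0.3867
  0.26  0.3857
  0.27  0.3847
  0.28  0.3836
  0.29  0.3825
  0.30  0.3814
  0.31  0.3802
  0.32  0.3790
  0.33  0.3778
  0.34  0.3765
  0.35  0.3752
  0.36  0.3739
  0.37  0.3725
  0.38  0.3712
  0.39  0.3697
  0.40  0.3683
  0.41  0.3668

188.93

σ√T = 0.35·√2 = 0.4950
d₁ = [ln(374/378) + (0.053 − 0.028 + 0.35²/2)·2] / 0.4950 = [-0.0106 + 0.1725] / 0.4950 = 0.3270 ≈ 0.33
√T = √2 = 1.4142
φ(d₁) = φ(0.33) = 0.3778
exp(−qT) = exp(−0.028·2) = 0.9455
vega = S·exp(−qT)·φ(d₁)·√T = 374·0.9455·0.3778·1.4142 = 188.9322
(The put has the same vega.)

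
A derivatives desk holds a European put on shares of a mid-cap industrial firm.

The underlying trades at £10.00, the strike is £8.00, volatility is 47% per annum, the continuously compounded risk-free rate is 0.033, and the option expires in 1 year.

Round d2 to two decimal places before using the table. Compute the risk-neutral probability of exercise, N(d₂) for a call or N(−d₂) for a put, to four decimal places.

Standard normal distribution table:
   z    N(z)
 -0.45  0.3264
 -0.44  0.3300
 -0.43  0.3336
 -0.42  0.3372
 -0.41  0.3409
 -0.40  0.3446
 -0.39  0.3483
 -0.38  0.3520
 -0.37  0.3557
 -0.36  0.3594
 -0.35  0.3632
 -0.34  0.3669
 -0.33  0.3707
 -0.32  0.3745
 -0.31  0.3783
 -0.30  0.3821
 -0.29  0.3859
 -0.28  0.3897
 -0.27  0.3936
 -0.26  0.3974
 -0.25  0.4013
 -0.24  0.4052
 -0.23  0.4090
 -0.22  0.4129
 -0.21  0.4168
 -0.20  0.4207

σ√T = 0.47 × 1.0000 = 0.4700
d₁ = [ln(10/8) + (0.033 + 0.47²/2)·1] / 0.4700 = [0.2231 + 0.1434] / 0.4700 = 0.7800 → 0.78
d₂ = d₁ − σ√T = 0.7800 − 0.4700 = 0.3100 → 0.31
Pr(exercise) under Q = N(−d₂) = N(-0.31) = 0.3783

0.3783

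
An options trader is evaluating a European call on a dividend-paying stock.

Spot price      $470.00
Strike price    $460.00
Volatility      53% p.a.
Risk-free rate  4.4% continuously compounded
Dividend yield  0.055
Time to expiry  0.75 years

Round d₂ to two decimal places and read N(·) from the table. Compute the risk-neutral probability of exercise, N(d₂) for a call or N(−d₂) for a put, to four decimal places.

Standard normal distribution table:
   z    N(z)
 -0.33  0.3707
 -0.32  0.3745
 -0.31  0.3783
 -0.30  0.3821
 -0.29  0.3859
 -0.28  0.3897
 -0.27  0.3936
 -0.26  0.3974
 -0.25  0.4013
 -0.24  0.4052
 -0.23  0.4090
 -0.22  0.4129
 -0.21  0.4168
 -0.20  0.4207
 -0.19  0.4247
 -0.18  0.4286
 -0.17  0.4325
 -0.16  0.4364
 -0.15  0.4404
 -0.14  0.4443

0.4207

σ√T = 0.53·√0.75 = 0.4590
ln(S/K) + (r − q + σ²/2)T = ln(470/460) + (0.044 − 0.055 + 0.53²/2)·0.75 = 0.0215 + 0.0971 = 0.1186
d₁ = 0.1186 / 0.4590 = 0.2584 → 0.26
d₂ = d₁ − σ√T = 0.2584 − 0.4590 = -0.2006 → -0.20
Risk-neutral Pr[S_T > K] = N(d₂) = N(-0.20) = 0.4207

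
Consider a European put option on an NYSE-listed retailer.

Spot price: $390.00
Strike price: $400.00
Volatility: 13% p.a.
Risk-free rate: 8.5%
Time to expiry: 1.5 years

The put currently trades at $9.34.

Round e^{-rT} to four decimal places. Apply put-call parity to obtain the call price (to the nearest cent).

$47.22

exp(−rT) = exp(−0.085·1.5) = 0.8803
Put-call parity: C − P = S − K·e^(−rT) = 390 − 400·0.8803 = 390 − 352.1200 = 37.8800
C = P + (C − P) = 9.34 + (37.8800) = 47.2200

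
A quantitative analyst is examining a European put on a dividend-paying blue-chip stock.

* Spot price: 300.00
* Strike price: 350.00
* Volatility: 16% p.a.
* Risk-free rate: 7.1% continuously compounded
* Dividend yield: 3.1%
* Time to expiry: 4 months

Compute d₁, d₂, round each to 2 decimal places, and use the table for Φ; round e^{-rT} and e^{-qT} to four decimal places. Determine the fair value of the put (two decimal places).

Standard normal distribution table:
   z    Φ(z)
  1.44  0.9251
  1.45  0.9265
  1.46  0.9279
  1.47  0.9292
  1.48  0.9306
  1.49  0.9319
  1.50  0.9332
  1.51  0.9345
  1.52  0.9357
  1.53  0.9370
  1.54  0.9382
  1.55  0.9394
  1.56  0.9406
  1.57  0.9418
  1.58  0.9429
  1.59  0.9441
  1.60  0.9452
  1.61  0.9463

45.61

σ√T = 0.16·√0.3333 = 0.0924
d₁ = [ln(300/350) + (0.071 − 0.031 + ½·0.16²)·0.3333] / (σ√T) = (-0.1542 + 0.0176) / 0.0924 = -1.4782 which rounds to -1.48
d₂ = -1.4782 − 0.0924 = -1.5706 which rounds to -1.57
e^(−qT) = e^(−0.031·0.3333) = 0.9897;  e^(−rT) = e^(−0.071·0.3333) = 0.9766
N(−d₂) = N(1.57) = 0.9418;  N(−d₁) = N(1.48) = 0.9306
P = 350·0.9766·0.9418 − 300·0.9897·0.9306 = 321.9167 − 276.3044 = 45.6122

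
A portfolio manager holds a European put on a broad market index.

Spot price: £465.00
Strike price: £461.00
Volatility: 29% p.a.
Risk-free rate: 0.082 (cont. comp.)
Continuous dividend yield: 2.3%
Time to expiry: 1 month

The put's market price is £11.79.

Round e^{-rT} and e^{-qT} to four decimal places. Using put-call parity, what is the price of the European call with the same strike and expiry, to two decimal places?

£18.04

exp(−qT) = exp(−0.023·0.08333) = 0.9981;  exp(−rT) = exp(−0.082·0.08333) = 0.9932
Put-call parity: C − P = S·e^(−qT) − K·e^(−rT) = 465·0.9981 − 461·0.9932 = 464.1165 − 457.8652 = 6.2513
C = P + (C − P) = 11.79 + (6.2513) = 18.0413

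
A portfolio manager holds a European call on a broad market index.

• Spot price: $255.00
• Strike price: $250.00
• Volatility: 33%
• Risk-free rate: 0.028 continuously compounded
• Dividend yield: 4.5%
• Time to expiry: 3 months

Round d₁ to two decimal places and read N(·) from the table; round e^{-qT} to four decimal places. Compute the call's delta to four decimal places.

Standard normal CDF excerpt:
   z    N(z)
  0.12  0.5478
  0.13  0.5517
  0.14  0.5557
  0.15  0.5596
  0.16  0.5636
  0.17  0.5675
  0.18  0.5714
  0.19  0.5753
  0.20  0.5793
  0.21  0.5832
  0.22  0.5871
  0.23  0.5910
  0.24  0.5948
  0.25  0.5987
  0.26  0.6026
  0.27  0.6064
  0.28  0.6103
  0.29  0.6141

0.5650

σ√T = 0.33 × 0.5000 = 0.1650
d₁ = [ln(255/250) + (0.028 − 0.045 + 0.33²/2)·0.25] / 0.1650 = [0.0198 + 0.0094] / 0.1650 = 0.1768 ⇒ 0.18
N(d₁) = N(0.18) = 0.5714
Δ_call = exp(−qT)·N(d₁) = 0.9888·0.5714 = 0.5650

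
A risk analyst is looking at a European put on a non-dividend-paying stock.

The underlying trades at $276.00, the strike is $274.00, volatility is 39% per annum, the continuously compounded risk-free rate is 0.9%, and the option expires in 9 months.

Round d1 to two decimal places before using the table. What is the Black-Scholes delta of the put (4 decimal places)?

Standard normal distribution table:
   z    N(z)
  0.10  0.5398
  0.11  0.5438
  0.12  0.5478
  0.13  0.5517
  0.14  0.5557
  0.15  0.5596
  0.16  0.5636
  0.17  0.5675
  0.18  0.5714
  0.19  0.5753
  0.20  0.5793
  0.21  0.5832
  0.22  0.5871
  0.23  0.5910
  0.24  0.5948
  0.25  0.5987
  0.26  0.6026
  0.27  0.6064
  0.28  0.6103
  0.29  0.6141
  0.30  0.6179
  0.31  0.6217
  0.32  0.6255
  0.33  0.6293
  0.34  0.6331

-0.4168

T = 0.75;  σ√T = 0.3377
d₁ = [ln(276/274) + (0.009 + 0.39²/2)·0.75] / 0.3377 = [0.0073 + 0.0638] / 0.3377 = 0.2104 which rounds to 0.21
N(d₁) = N(0.21) = 0.5832
Δ_put = N(d₁) − 1 = 0.5832 − 1 = -0.4168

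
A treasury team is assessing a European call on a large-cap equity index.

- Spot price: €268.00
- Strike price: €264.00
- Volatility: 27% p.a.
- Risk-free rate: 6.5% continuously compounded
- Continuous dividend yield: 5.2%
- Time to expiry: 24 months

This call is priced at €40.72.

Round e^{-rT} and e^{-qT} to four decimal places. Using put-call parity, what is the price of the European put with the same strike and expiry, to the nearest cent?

exp(−qT) = exp(−0.052·2) = 0.9012;  exp(−rT) = exp(−0.065·2) = 0.8781
Put-call parity: C − P = S·e^(−qT) − K·e^(−rT) = 268·0.9012 − 264·0.8781 = 241.5216 − 231.8184 = 9.7032
P = C − (C − P) = 40.72 − (9.7032) = 31.0168

€31.02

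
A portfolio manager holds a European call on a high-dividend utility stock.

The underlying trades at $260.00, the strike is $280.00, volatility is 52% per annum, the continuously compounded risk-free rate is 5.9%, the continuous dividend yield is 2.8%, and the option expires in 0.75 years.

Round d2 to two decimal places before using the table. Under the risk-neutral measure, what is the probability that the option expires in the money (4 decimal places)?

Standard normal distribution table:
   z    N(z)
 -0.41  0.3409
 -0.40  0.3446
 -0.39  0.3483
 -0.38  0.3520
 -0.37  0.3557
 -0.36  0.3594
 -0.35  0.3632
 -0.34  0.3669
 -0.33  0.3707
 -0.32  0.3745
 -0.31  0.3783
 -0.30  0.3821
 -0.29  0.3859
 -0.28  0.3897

0.3669

σ√T = 0.52 × 0.8660 = 0.4503
ln(S/K) + (r − q + σ²/2)T = ln(260/280) + (0.059 − 0.028 + 0.52²/2)·0.75 = -0.0741 + 0.1247 = 0.0505
d₁ = 0.0505 / 0.4503 = 0.1122 which rounds to 0.11
d₂ = d₁ − σ√T = 0.1122 − 0.4503 = -0.3381 which rounds to -0.34
Risk-neutral Pr[S_T > K] = N(d₂) = N(-0.34) = 0.3669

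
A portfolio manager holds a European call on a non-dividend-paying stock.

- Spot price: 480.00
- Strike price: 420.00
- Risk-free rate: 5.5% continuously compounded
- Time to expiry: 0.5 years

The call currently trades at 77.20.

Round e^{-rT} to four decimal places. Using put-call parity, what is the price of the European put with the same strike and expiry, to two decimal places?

5.82

exp(−rT) = exp(−0.055·0.5) = 0.9729
Put-call parity: C − P = S − K·e^(−rT) = 480 − 420·0.9729 = 480 − 408.6180 = 71.3820
P = C − (C − P) = 77.20 − (71.3820) = 5.8180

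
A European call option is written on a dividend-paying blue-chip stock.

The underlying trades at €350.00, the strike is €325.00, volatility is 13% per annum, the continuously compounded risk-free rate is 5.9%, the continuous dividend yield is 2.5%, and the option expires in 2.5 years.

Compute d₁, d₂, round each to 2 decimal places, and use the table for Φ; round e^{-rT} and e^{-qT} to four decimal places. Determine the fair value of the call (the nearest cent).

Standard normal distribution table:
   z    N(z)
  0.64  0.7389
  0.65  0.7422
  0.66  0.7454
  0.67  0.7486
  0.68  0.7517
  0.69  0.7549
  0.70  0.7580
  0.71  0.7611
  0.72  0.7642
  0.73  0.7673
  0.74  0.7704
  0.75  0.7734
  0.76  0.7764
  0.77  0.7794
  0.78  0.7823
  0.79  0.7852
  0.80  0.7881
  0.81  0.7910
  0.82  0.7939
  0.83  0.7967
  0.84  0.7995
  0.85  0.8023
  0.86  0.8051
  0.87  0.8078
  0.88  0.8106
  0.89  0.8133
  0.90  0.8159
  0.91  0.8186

€56.58

T = 2.5;  σ√T = 0.2055
d₁ = [ln(350/325) + (0.059 − 0.025 + ½·0.13²)·2.5] / (σ√T) = (0.0741 + 0.1061) / 0.2055 = 0.8768 which rounds to 0.88
d₂ = 0.8768 − 0.2055 = 0.6713 which rounds to 0.67
e^(−qT) = e^(−0.025·2.5) = 0.9394;  e^(−rT) = e^(−0.059·2.5) = 0.8629
N(d₁) = N(0.88) = 0.8106;  N(d₂) = N(0.67) = 0.7486
C = 350·0.9394·0.8106 − 325·0.8629·0.7486 = 266.5172 − 209.9393 = 56.5779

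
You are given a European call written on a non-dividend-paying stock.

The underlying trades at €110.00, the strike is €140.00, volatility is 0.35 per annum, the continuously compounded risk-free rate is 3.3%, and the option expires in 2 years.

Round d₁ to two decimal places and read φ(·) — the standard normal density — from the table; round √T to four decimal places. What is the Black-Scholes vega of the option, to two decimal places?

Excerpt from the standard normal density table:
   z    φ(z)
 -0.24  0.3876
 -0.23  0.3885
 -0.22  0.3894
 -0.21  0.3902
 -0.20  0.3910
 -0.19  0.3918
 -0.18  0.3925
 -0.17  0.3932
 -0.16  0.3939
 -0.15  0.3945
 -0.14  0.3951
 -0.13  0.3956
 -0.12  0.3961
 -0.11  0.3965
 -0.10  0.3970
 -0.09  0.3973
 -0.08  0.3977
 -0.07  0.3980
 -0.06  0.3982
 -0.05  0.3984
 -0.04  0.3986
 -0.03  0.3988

σ√T = 0.35·√2 = 0.4950
ln(S/K) + (r + σ²/2)T = ln(110/140) + (0.033 + 0.35²/2)·2 = -0.2412 + 0.1885 = -0.0527
d₁ = -0.0527 / 0.4950 = -0.1064 ≈ -0.11
√T = √2 = 1.4142
φ(d₁) = φ(-0.11) = 0.3965
vega = S·φ(d₁)·√T = 110·0.3965·1.4142 = 61.6803
(Call and put vega coincide under Black-Scholes.)

61.68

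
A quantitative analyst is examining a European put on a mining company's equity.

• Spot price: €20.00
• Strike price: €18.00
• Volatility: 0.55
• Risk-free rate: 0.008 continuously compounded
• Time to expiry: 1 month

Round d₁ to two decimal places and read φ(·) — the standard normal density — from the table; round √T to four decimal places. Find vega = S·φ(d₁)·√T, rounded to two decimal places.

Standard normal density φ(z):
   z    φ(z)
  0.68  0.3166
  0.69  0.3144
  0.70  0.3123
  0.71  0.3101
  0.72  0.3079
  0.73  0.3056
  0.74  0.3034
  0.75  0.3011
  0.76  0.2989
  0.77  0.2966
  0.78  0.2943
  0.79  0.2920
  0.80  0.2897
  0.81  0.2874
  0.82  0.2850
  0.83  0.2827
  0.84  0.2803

T = 0.08333;  σ√T = 0.1588
d₁ = [ln(20/18) + (0.008 + ½·0.55²)·0.08333] / (σ√T) = (0.1054 + 0.0133) / 0.1588 = 0.7472 → 0.75
√T = √0.08333 = 0.2887
φ(d₁) = φ(0.75) = 0.3011
vega = S·φ(d₁)·√T = 20·0.3011·0.2887 = 1.7386

1.74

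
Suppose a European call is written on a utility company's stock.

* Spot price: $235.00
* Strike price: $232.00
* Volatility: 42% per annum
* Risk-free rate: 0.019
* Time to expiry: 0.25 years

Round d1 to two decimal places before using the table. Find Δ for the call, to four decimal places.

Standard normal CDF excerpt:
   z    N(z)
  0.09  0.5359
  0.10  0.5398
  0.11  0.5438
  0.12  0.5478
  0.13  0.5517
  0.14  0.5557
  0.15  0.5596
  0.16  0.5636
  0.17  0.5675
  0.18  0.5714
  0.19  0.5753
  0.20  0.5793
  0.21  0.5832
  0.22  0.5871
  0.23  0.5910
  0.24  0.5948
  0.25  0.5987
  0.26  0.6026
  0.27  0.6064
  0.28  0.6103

0.5753

σ√T = 0.42 × 0.5000 = 0.2100
ln(S/K) + (r + σ²/2)T = ln(235/232) + (0.019 + 0.42²/2)·0.25 = 0.0128 + 0.0268 = 0.0396
d₁ = 0.0396 / 0.2100 = 0.1888 ⇒ 0.19
N(d₁) = N(0.19) = 0.5753
Δ_call = N(d₁) = 0.5753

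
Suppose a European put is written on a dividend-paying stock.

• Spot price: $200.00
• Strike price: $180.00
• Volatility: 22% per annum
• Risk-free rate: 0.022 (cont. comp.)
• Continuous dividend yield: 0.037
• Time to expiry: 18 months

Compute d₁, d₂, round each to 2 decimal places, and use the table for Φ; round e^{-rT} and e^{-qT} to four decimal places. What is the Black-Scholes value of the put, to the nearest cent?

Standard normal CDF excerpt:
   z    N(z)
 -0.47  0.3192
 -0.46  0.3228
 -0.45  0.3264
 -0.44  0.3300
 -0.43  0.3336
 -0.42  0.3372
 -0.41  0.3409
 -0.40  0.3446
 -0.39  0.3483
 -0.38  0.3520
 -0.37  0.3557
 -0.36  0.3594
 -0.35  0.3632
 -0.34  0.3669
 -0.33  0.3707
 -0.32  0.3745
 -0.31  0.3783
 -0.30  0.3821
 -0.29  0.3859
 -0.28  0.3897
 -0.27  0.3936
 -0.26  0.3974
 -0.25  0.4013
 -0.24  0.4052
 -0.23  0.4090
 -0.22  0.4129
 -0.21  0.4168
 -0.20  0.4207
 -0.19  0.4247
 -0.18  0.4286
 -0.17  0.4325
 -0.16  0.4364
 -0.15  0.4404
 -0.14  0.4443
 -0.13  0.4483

$12.88

σ√T = 0.22·√1.5 = 0.2694
d₁ = [ln(200/180) + (0.022 − 0.037 + ½·0.22²)·1.5] / (σ√T) = (0.1054 + 0.0138) / 0.2694 = 0.4422 → 0.44
d₂ = 0.4422 − 0.2694 = 0.1728 → 0.17
e^(−qT) = e^(−0.037·1.5) = 0.9460;  e^(−rT) = e^(−0.022·1.5) = 0.9675
N(−d₂) = N(-0.17) = 0.4325;  N(−d₁) = N(-0.44) = 0.3300
P = 180·0.9675·0.4325 − 200·0.9460·0.3300 = 75.3199 − 62.4360 = 12.8839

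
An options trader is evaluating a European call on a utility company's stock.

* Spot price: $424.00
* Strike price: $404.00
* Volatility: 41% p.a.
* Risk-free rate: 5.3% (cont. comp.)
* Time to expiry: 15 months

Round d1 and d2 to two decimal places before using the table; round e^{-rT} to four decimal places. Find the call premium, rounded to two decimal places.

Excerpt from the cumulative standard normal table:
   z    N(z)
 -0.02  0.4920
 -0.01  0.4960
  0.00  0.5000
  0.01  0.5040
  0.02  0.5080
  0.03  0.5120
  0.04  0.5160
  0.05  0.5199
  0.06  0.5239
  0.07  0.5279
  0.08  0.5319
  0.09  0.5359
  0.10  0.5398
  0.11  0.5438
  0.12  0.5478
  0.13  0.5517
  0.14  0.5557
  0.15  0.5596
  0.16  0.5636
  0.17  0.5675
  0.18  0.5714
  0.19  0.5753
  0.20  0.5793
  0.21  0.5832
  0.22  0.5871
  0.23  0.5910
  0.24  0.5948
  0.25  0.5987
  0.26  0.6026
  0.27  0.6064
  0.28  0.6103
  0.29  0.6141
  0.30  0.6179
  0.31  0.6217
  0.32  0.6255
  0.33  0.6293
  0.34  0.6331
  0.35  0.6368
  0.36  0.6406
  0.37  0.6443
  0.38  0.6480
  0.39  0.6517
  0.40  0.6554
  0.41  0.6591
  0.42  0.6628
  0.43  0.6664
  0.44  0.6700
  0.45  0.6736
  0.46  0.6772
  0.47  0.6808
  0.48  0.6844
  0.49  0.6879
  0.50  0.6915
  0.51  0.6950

$98.11

T = 1.25;  σ√T = 0.4584
ln(S/K) + (r + σ²/2)T = ln(424/404) + (0.053 + 0.41²/2)·1.25 = 0.0483 + 0.1713 = 0.2196
d₁ = 0.2196 / 0.4584 = 0.4791 which rounds to 0.48
d₂ = d₁ − σ√T = 0.4791 − 0.4584 = 0.0207 which rounds to 0.02
e^(−rT) = e^(−0.053·1.25) = 0.9359
N(d₁) = N(0.48) = 0.6844;  N(d₂) = N(0.02) = 0.5080
C = 424·0.6844 − 404·0.9359·0.5080 = 290.1856 − 192.0766 = 98.1090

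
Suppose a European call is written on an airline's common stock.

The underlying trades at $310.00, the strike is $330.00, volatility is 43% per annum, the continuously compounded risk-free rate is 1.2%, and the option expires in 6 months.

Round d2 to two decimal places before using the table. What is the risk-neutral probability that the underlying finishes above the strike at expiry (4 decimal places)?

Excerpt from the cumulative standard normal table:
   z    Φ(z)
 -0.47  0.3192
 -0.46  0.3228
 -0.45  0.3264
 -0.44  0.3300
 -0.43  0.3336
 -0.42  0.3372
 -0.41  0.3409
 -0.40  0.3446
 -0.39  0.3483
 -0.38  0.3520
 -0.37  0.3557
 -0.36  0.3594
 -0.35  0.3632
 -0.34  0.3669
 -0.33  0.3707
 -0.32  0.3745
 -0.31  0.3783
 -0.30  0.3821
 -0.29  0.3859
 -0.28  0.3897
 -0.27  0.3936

T = 0.5;  σ√T = 0.3041
d₁ = [ln(310/330) + (0.012 + 0.43²/2)·0.5] / 0.3041 = [-0.0625 + 0.0522] / 0.3041 = -0.0339 ≈ -0.03
d₂ = d₁ − σ√T = -0.0339 − 0.3041 = -0.3379 ≈ -0.34
Risk-neutral Pr[S_T > K] = N(d₂) = N(-0.34) = 0.3669

0.3669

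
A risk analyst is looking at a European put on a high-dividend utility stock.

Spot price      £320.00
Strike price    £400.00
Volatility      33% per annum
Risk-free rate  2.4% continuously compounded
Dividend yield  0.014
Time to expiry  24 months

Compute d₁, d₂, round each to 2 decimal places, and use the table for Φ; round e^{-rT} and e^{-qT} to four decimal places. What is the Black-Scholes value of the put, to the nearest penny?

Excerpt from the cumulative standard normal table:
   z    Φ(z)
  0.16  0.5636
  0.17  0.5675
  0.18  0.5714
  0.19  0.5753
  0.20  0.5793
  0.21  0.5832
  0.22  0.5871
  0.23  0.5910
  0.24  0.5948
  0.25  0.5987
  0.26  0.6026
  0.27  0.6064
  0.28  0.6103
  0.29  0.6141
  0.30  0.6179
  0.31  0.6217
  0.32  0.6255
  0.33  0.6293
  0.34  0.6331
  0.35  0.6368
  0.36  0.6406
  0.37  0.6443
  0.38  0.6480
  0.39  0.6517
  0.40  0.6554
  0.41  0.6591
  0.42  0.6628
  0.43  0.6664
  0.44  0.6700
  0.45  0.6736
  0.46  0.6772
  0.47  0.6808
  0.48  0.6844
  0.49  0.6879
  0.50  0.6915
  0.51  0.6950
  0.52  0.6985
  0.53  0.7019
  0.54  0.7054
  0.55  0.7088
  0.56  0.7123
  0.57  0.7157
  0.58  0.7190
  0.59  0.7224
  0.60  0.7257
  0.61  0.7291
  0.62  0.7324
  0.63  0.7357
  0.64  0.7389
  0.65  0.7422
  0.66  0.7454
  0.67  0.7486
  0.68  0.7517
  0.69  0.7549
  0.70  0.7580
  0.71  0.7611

£105.14

σ√T = 0.33 × 1.4142 = 0.4667
d₁ = [ln(320/400) + (0.024 − 0.014 + 0.33²/2)·2] / 0.4667 = [-0.2231 + 0.1289] / 0.4667 = -0.2019 ⇒ -0.20
d₂ = d₁ − σ√T = -0.2019 − 0.4667 = -0.6686 ⇒ -0.67
exp(−qT) = exp(−0.014·2) = 0.9724;  exp(−rT) = exp(−0.024·2) = 0.9531
N(−d₂) = N(0.67) = 0.7486;  N(−d₁) = N(0.20) = 0.5793
P = 400·0.9531·0.7486 − 320·0.9724·0.5793 = 285.3963 − 180.2596 = 105.1366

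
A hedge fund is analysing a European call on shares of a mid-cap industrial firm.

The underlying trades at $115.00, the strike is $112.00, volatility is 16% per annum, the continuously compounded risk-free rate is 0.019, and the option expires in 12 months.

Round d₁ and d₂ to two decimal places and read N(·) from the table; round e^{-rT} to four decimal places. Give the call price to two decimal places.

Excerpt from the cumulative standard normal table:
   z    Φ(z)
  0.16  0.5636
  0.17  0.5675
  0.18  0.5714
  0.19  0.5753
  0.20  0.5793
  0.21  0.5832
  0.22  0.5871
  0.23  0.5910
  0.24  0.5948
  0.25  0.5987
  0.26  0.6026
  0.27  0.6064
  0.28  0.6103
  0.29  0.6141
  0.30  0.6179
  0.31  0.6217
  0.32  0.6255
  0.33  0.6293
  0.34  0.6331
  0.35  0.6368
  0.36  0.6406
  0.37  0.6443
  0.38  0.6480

σ√T = 0.16·√1 = 0.1600
d₁ = [ln(115/112) + (0.019 + 0.16²/2)·1] / 0.1600 = [0.0264 + 0.0318] / 0.1600 = 0.3640 ⇒ 0.36
d₂ = d₁ − σ√T = 0.3640 − 0.1600 = 0.2040 ⇒ 0.20
e^(−rT) = e^(−0.019·1) = 0.9812
N(d₁) = N(0.36) = 0.6406;  N(d₂) = N(0.20) = 0.5793
C = 115·0.6406 − 112·0.9812·0.5793 = 73.6690 − 63.6618 = 10.0072

$10.01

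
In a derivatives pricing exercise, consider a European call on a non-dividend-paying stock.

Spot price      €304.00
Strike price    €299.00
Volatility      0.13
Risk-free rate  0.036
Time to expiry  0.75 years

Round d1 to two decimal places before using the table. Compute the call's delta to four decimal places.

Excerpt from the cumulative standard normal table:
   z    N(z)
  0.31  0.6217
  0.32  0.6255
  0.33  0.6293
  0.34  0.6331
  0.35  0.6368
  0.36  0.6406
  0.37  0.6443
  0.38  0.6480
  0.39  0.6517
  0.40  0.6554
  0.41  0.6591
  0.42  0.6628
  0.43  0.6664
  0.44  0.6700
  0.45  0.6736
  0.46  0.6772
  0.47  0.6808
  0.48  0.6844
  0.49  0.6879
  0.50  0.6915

0.6700

σ√T = 0.13·√0.75 = 0.1126
d₁ = [ln(304/299) + (0.036 + 0.13²/2)·0.75] / 0.1126 = [0.0166 + 0.0333] / 0.1126 = 0.4434 ≈ 0.44
N(d₁) = N(0.44) = 0.6700
Δ_call = N(d₁) = 0.6700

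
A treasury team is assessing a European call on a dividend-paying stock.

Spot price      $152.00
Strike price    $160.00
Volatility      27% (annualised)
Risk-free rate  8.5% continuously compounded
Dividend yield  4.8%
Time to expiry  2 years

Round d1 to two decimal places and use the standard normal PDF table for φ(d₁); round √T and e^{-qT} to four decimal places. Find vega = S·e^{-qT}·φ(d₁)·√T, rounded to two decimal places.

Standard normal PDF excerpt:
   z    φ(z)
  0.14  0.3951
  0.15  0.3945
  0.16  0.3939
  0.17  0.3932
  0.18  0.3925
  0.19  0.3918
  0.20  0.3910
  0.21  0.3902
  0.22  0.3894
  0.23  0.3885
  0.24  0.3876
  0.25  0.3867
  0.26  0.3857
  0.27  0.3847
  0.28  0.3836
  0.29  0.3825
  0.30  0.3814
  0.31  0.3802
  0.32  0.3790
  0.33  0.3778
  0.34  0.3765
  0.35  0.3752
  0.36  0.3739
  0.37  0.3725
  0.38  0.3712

75.52

σ√T = 0.27 × 1.4142 = 0.3818
d₁ = [ln(152/160) + (0.085 − 0.048 + 0.27²/2)·2] / 0.3818 = [-0.0513 + 0.1469] / 0.3818 = 0.2504 which rounds to 0.25
√T = √2 = 1.4142
φ(d₁) = φ(0.25) = 0.3867
exp(−qT) = exp(−0.048·2) = 0.9085
vega = S·exp(−qT)·φ(d₁)·√T = 152·0.9085·0.3867·1.4142 = 75.5185
(Vega is the same for a European call and put with the same parameters.)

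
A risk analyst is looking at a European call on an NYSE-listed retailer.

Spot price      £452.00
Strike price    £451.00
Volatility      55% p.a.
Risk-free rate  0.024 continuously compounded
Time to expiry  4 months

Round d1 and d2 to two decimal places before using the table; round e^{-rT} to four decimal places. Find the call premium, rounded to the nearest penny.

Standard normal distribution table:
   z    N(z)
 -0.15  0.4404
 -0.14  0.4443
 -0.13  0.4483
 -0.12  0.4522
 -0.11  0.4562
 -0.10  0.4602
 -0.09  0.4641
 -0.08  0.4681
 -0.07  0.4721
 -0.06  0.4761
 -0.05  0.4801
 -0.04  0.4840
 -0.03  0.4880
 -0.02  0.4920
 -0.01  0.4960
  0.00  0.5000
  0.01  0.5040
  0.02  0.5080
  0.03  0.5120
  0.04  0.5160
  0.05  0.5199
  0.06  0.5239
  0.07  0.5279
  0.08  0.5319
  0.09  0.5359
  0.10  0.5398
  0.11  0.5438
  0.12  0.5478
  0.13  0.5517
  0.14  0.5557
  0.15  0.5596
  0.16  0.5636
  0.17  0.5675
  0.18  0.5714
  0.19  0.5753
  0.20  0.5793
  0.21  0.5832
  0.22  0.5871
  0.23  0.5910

£59.47

T = 0.3333;  σ√T = 0.3175
d₁ = [ln(452/451) + (0.024 + 0.55²/2)·0.3333] / 0.3175 = [0.0022 + 0.0584] / 0.3175 = 0.1909 which rounds to 0.19
d₂ = d₁ − σ√T = 0.1909 − 0.3175 = -0.1266 which rounds to -0.13
exp(−rT) = exp(−0.024·0.3333) = 0.9920
N(d₁) = N(0.19) = 0.5753;  N(d₂) = N(-0.13) = 0.4483
C = 452·0.5753 − 451·0.9920·0.4483 = 260.0356 − 200.5658 = 59.4698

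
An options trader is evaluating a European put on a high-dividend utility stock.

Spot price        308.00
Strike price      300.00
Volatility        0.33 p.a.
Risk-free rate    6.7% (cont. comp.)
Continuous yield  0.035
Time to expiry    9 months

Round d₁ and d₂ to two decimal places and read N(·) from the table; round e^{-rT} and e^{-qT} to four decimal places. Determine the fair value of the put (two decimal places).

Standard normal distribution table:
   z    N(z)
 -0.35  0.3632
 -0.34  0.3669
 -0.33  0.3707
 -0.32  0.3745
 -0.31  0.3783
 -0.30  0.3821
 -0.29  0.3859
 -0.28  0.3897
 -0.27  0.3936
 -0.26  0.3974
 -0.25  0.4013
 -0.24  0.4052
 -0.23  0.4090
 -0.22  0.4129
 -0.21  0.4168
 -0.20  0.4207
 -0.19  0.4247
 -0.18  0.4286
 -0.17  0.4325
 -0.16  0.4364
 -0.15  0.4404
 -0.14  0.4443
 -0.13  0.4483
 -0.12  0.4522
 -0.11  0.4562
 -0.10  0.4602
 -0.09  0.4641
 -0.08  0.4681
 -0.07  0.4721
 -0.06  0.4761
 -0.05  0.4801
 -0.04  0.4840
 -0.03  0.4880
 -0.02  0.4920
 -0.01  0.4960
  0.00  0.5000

26.87

σ√T = 0.33 × 0.8660 = 0.2858
d₁ = [ln(308/300) + (0.067 − 0.035 + ½·0.33²)·0.75] / (σ√T) = (0.0263 + 0.0648) / 0.2858 = 0.3190 which rounds to 0.32
d₂ = 0.3190 − 0.2858 = 0.0332 which rounds to 0.03
e^(−qT) = e^(−0.035·0.75) = 0.9741;  e^(−rT) = e^(−0.067·0.75) = 0.9510
N(−d₂) = N(-0.03) = 0.4880;  N(−d₁) = N(-0.32) = 0.3745
P = 300·0.9510·0.4880 − 308·0.9741·0.3745 = 139.2264 − 112.3585 = 26.8679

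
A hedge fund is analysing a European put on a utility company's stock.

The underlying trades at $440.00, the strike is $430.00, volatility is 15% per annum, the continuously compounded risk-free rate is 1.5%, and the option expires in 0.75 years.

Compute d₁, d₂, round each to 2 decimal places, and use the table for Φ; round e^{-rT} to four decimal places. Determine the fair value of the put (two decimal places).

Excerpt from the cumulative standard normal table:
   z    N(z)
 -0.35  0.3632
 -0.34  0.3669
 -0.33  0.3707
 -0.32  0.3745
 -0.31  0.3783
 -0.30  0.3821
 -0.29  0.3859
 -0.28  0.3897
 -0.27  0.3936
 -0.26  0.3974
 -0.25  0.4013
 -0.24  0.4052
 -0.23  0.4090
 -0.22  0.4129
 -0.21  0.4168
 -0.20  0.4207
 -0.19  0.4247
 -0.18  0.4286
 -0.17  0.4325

σ√T = 0.15·√0.75 = 0.1299
d₁ = [ln(440/430) + (0.015 + 0.15²/2)·0.75] / 0.1299 = [0.0230 + 0.0197] / 0.1299 = 0.3285 ≈ 0.33
d₂ = d₁ − σ√T = 0.3285 − 0.1299 = 0.1986 ≈ 0.20
exp(−rT) = exp(−0.015·0.75) = 0.9888
P = 430·0.9888·N(-0.20) − 440·N(-0.33) = 430·0.9888·0.4207 − 440·0.3707 = 178.8749 − 163.1080 = 15.7669

$15.77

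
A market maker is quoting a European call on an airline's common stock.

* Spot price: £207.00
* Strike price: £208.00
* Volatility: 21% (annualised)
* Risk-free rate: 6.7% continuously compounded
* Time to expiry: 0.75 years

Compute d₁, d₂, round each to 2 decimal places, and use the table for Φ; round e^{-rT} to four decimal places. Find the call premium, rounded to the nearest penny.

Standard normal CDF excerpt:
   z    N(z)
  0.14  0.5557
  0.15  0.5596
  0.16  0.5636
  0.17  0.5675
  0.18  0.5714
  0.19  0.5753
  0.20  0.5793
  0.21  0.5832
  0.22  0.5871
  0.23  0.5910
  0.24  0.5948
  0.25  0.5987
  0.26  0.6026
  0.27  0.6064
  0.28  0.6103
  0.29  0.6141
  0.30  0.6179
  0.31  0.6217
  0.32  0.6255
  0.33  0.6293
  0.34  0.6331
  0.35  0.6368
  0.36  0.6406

T = 0.75;  σ√T = 0.1819
ln(S/K) + (r + σ²/2)T = ln(207/208) + (0.067 + 0.21²/2)·0.75 = -0.0048 + 0.0668 = 0.0620
d₁ = 0.0620 / 0.1819 = 0.3407 → 0.34
d₂ = d₁ − σ√T = 0.3407 − 0.1819 = 0.1589 → 0.16
e^(−rT) = e^(−0.067·0.75) = 0.9510
N(d₁) = N(0.34) = 0.6331;  N(d₂) = N(0.16) = 0.5636
C = 207·0.6331 − 208·0.9510·0.5636 = 131.0517 − 111.4846 = 19.5671

£19.57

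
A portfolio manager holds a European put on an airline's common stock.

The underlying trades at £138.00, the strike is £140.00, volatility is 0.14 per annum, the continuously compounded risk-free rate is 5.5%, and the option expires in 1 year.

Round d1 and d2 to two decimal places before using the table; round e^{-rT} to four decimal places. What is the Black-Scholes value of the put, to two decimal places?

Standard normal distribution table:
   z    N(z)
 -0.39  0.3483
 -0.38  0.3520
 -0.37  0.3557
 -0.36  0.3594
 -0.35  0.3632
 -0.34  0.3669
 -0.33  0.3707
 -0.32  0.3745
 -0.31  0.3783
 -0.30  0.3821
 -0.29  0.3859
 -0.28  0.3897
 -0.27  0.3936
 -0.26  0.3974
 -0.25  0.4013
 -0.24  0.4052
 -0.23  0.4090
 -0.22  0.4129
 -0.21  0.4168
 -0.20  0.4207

σ√T = 0.14·√1 = 0.1400
d₁ = [ln(138/140) + (0.055 + 0.14²/2)·1] / 0.1400 = [-0.0144 + 0.0648] / 0.1400 = 0.3601 ≈ 0.36
d₂ = d₁ − σ√T = 0.3601 − 0.1400 = 0.2201 ≈ 0.22
exp(−rT) = exp(−0.055·1) = 0.9465
P = 140·0.9465·N(-0.22) − 138·N(-0.36) = 140·0.9465·0.4129 − 138·0.3594 = 54.7134 − 49.5972 = 5.1162

£5.12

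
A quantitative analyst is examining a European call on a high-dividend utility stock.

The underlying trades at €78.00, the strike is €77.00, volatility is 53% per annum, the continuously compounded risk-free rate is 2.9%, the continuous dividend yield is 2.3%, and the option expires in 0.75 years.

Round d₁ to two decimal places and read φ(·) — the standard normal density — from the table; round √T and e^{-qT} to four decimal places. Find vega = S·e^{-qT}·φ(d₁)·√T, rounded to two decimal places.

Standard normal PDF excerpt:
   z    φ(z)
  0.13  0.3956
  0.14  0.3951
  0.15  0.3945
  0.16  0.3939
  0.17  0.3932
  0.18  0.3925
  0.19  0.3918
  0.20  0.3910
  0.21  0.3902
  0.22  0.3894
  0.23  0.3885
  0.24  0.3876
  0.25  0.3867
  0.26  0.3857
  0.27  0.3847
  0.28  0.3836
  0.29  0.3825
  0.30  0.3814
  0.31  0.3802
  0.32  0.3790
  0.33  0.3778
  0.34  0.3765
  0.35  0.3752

25.54

T = 0.75;  σ√T = 0.4590
d₁ = [ln(78/77) + (0.029 − 0.023 + 0.53²/2)·0.75] / 0.4590 = [0.0129 + 0.1098] / 0.4590 = 0.2674 → 0.27
√T = √0.75 = 0.8660
φ(d₁) = φ(0.27) = 0.3847
e^(−qT) = e^(−0.023·0.75) = 0.9829
vega = S·e^(−qT)·φ(d₁)·√T = 78·0.9829·0.3847·0.8660 = 25.5414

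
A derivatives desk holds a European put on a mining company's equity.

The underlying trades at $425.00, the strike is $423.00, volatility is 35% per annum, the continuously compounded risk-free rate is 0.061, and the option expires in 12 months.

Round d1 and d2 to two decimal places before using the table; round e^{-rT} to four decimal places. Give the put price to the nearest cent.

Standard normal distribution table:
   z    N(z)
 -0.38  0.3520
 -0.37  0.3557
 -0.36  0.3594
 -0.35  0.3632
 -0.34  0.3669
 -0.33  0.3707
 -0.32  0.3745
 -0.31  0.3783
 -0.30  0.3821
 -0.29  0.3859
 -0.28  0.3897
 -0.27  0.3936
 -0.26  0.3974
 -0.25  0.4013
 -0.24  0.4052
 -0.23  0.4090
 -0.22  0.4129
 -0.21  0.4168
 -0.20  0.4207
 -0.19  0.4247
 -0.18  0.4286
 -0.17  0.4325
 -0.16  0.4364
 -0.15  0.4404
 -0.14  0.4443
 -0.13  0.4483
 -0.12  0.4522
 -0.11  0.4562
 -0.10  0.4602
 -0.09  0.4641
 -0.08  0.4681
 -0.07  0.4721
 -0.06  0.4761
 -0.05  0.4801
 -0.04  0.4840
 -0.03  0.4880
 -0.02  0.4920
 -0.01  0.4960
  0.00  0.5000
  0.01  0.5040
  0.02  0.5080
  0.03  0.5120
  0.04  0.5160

$44.64

σ√T = 0.35 × 1.0000 = 0.3500
ln(S/K) + (r + σ²/2)T = ln(425/423) + (0.061 + 0.35²/2)·1 = 0.0047 + 0.1222 = 0.1270
d₁ = 0.1270 / 0.3500 = 0.3628 ≈ 0.36
d₂ = d₁ − σ√T = 0.3628 − 0.3500 = 0.0128 ≈ 0.01
e^(−rT) = e^(−0.061·1) = 0.9408
N(−d₂) = N(-0.01) = 0.4960;  N(−d₁) = N(-0.36) = 0.3594
P = 423·0.9408·0.4960 − 425·0.3594 = 197.3874 − 152.7450 = 44.6424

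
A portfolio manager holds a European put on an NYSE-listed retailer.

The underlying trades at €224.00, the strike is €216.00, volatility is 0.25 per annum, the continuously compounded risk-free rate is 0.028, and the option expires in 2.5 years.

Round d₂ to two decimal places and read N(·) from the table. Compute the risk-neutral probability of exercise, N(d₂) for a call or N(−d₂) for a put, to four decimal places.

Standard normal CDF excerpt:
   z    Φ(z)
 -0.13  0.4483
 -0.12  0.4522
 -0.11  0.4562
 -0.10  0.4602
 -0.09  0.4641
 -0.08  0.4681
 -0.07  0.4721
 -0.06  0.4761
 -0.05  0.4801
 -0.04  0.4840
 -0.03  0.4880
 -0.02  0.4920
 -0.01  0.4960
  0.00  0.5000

0.4721

T = 2.5;  σ√T = 0.3953
ln(S/K) + (r + σ²/2)T = ln(224/216) + (0.028 + 0.25²/2)·2.5 = 0.0364 + 0.1481 = 0.1845
d₁ = 0.1845 / 0.3953 = 0.4667 → 0.47
d₂ = d₁ − σ√T = 0.4667 − 0.3953 = 0.0714 → 0.07
Risk-neutral Pr[S_T < K] = N(−d₂) = N(-0.07) = 0.4721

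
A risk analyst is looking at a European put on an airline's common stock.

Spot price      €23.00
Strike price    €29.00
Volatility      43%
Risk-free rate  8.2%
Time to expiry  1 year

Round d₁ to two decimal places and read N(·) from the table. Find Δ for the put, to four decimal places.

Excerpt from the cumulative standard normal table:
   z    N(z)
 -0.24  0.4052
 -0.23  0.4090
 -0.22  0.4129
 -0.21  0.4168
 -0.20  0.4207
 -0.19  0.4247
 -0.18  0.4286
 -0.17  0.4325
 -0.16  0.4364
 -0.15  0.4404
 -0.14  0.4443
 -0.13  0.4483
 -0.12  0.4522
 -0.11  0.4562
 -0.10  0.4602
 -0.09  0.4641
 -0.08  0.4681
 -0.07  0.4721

σ√T = 0.43·√1 = 0.4300
d₁ = [ln(23/29) + (0.082 + 0.43²/2)·1] / 0.4300 = [-0.2318 + 0.1744] / 0.4300 = -0.1334 → -0.13
N(d₁) = N(-0.13) = 0.4483
Δ_put = N(d₁) − 1 = 0.4483 − 1 = -0.5517

-0.5517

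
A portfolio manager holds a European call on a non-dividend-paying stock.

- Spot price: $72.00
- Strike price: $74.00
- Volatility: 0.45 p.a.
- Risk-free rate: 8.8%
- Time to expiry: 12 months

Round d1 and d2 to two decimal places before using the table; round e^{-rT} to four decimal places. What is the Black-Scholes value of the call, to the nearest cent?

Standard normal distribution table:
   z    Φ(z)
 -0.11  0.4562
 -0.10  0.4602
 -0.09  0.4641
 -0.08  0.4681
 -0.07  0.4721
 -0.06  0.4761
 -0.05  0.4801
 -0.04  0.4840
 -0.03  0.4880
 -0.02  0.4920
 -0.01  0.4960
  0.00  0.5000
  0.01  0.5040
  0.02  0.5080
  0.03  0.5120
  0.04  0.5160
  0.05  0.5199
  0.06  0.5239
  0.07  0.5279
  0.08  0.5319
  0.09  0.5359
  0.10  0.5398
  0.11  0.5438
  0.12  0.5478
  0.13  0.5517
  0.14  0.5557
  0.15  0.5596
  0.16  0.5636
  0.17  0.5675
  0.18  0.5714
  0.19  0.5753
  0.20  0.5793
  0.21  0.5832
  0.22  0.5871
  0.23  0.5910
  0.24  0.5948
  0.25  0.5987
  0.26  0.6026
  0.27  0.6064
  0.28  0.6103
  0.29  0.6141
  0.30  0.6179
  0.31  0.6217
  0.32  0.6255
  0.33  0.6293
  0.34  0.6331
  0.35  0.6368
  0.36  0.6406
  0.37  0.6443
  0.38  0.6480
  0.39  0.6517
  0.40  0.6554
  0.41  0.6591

T = 1;  σ√T = 0.4500
d₁ = [ln(72/74) + (0.088 + 0.45²/2)·1] / 0.4500 = [-0.0274 + 0.1893] / 0.4500 = 0.3597 → 0.36
d₂ = d₁ − σ√T = 0.3597 − 0.4500 = -0.0903 → -0.09
exp(−rT) = exp(−0.088·1) = 0.9158
N(d₁) = N(0.36) = 0.6406;  N(d₂) = N(-0.09) = 0.4641
C = 72·0.6406 − 74·0.9158·0.4641 = 46.1232 − 31.4517 = 14.6715

$14.67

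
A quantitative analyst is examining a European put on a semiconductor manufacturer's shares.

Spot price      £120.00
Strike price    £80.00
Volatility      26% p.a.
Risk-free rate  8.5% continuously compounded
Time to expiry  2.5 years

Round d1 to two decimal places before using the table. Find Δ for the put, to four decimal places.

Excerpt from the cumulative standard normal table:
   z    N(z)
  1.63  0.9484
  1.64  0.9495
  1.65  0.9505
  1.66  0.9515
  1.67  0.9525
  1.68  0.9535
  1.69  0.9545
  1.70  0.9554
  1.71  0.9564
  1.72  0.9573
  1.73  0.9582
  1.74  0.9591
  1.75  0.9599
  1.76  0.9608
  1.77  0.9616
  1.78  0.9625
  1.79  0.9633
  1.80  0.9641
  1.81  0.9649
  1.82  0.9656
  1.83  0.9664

-0.0436

σ√T = 0.26·√2.5 = 0.4111
d₁ = [ln(120/80) + (0.085 + ½·0.26²)·2.5] / (σ√T) = (0.4055 + 0.2970) / 0.4111 = 1.7088 ≈ 1.71
N(d₁) = N(1.71) = 0.9564
Δ_put = N(d₁) − 1 = 0.9564 − 1 = -0.0436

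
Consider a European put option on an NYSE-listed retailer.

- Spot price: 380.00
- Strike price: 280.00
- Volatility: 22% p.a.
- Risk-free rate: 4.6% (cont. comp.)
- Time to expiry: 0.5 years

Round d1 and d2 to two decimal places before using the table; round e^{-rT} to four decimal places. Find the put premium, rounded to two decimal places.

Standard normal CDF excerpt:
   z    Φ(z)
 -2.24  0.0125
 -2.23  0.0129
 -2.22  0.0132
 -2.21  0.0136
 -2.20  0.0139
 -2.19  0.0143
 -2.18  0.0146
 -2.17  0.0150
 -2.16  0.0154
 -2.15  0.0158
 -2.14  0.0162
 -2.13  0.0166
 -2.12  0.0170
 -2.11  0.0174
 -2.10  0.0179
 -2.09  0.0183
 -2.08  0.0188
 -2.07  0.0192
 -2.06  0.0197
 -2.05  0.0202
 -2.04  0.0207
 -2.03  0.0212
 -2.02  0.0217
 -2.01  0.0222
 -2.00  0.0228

σ√T = 0.22 × 0.7071 = 0.1556
d₁ = [ln(380/280) + (0.046 + 0.22²/2)·0.5] / 0.1556 = [0.3054 + 0.0351] / 0.1556 = 2.1887 ⇒ 2.19
d₂ = d₁ − σ√T = 2.1887 − 0.1556 = 2.0331 ⇒ 2.03
exp(−rT) = exp(−0.046·0.5) = 0.9773
N(−d₂) = N(-2.03) = 0.0212;  N(−d₁) = N(-2.19) = 0.0143
P = 280·0.9773·0.0212 − 380·0.0143 = 5.8013 − 5.4340 = 0.3673

0.37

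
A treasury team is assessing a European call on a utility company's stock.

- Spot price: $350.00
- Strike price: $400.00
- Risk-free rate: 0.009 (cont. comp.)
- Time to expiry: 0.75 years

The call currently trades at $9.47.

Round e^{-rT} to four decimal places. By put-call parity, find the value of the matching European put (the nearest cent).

e^(−rT) = e^(−0.009·0.75) = 0.9933
Put-call parity: C − P = S − K·e^(−rT) = 350 − 400·0.9933 = 350 − 397.3200 = -47.3200
P = C − (C − P) = 9.47 − (-47.3200) = 56.7900

$56.79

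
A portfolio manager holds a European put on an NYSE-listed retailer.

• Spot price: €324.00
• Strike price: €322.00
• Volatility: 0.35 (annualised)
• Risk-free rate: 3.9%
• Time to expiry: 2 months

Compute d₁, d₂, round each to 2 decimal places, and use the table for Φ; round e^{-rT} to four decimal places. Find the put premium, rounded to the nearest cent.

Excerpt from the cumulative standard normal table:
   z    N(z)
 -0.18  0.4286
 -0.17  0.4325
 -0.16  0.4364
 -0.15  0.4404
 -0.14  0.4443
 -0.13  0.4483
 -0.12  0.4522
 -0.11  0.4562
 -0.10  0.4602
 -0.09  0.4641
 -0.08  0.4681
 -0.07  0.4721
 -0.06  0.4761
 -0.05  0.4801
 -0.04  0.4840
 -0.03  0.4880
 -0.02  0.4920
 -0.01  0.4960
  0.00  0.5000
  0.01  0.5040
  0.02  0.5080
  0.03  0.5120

σ√T = 0.35·√0.1667 = 0.1429
d₁ = [ln(324/322) + (0.039 + 0.35²/2)·0.1667] / 0.1429 = [0.0062 + 0.0167] / 0.1429 = 0.1603 which rounds to 0.16
d₂ = d₁ − σ√T = 0.1603 − 0.1429 = 0.0174 which rounds to 0.02
e^(−rT) = e^(−0.039·0.1667) = 0.9935
P = 322·0.9935·N(-0.02) − 324·N(-0.16) = 322·0.9935·0.4920 − 324·0.4364 = 157.3942 − 141.3936 = 16.0006

€16.00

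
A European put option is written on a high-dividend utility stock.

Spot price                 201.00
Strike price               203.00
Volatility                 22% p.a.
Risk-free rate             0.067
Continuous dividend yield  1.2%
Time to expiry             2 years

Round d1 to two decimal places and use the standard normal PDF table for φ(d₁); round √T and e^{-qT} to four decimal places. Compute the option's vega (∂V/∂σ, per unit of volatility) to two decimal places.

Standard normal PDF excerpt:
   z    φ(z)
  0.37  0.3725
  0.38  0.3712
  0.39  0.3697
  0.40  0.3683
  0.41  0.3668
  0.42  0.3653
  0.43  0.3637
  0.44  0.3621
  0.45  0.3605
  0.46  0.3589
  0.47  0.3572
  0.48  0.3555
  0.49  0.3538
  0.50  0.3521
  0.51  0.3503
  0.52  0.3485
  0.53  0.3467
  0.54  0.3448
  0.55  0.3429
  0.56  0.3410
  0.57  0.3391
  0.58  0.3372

98.66

σ√T = 0.22 × 1.4142 = 0.3111
d₁ = [ln(201/203) + (0.067 − 0.012 + ½·0.22²)·2] / (σ√T) = (-0.0099 + 0.1584) / 0.3111 = 0.4773 ≈ 0.48
√T = √2 = 1.4142
φ(d₁) = φ(0.48) = 0.3555
e^(−qT) = e^(−0.012·2) = 0.9763
vega = S·e^(−qT)·φ(d₁)·√T = 201·0.9763·0.3555·1.4142 = 98.6574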